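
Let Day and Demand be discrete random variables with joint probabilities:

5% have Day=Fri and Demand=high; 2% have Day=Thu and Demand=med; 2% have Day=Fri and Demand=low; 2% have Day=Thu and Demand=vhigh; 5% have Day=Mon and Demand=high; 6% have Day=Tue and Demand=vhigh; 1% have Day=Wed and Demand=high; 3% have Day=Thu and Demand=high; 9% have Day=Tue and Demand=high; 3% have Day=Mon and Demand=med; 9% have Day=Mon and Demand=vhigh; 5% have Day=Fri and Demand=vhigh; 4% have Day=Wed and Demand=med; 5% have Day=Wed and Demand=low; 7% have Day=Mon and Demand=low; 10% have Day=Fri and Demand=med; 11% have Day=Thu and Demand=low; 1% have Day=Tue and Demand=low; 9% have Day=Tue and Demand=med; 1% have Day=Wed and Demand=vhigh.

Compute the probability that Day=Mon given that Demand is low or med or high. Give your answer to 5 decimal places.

0.19481

P(Demand=low) = 0.07 + 0.01 + 0.05 + 0.11 + 0.02 = 0.26.
P(Demand=med) = 0.03 + 0.09 + 0.04 + 0.02 + 0.10 = 0.28.
P(Demand=high) = 0.05 + 0.09 + 0.01 + 0.03 + 0.05 = 0.23.
P(Demand ∈ {low, med, high}) = 0.26 + 0.28 + 0.23 = 0.77; P(Day=Mon, Demand ∈ {low, med, high}) = 0.07 + 0.03 + 0.05 = 0.15.
P(Day=Mon | Demand ∈ {low, med, high}) = 0.15/0.77 = 0.19481.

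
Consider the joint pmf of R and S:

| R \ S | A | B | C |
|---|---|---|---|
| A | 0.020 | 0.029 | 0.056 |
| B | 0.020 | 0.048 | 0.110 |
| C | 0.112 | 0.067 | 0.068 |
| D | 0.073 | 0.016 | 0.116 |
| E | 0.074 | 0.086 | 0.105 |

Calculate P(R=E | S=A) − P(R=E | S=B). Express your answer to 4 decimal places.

P(S=A) = 0.020 + 0.020 + 0.112 + 0.073 + 0.074 = 0.299; P(R=E | S=A) = 0.074/0.299 = 0.24749.
P(S=B) = 0.029 + 0.048 + 0.067 + 0.016 + 0.086 = 0.246; P(R=E | S=B) = 0.086/0.246 = 0.34959.
Difference = -0.1021.

-0.1021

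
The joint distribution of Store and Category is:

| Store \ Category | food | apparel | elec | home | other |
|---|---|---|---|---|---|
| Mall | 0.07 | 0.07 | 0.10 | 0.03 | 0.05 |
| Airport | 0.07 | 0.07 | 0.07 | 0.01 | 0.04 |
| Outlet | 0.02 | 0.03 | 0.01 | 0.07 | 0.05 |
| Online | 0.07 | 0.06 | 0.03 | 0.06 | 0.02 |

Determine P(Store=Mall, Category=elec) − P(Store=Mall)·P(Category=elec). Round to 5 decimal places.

0.03280

P(Store=Mall) = 0.07 + 0.07 + 0.10 + 0.03 + 0.05 = 0.32.
P(Category=elec) = 0.10 + 0.07 + 0.01 + 0.03 = 0.21.
P(Store=Mall, Category=elec) − P(Store=Mall)P(Category=elec) = 0.10 − 0.32×0.21 = 0.03280.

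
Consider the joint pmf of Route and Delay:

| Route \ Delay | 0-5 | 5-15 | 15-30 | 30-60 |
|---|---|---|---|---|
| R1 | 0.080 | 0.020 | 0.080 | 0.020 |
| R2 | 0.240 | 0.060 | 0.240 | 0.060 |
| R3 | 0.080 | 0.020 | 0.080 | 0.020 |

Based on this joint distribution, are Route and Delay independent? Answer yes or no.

Every cell satisfies P(Route,Delay) = P(Route)·P(Delay). For instance P(Route=R2) = 0.600, P(Delay=15-30) = 0.400, and 0.600×0.400 = 0.240 matches the joint entry. So Route and Delay are independent.

yes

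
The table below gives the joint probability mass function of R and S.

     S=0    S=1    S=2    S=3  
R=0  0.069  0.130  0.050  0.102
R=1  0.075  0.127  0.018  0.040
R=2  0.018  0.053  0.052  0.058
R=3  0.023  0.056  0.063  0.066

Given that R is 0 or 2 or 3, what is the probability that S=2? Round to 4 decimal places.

P(R=0) = 0.069 + 0.130 + 0.050 + 0.102 = 0.351.
P(R=2) = 0.018 + 0.053 + 0.052 + 0.058 = 0.181.
P(R=3) = 0.023 + 0.056 + 0.063 + 0.066 = 0.208.
P(R ∈ {0, 2, 3}) = 0.351 + 0.181 + 0.208 = 0.740; P(S=2, R ∈ {0, 2, 3}) = 0.050 + 0.052 + 0.063 = 0.165.
P(S=2 | R ∈ {0, 2, 3}) = 0.165/0.740 = 0.2230.

0.2230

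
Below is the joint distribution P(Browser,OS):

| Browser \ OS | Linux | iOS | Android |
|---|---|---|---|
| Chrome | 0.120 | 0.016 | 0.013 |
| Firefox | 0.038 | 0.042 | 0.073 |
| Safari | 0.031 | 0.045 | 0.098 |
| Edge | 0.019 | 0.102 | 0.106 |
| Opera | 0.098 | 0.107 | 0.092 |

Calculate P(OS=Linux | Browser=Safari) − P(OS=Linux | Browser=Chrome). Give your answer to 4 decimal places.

P(Browser=Safari) = 0.031 + 0.045 + 0.098 = 0.174; P(OS=Linux | Browser=Safari) = 0.031/0.174 = 0.17816.
P(Browser=Chrome) = 0.120 + 0.016 + 0.013 = 0.149; P(OS=Linux | Browser=Chrome) = 0.120/0.149 = 0.80537.
Difference = -0.6272.

-0.6272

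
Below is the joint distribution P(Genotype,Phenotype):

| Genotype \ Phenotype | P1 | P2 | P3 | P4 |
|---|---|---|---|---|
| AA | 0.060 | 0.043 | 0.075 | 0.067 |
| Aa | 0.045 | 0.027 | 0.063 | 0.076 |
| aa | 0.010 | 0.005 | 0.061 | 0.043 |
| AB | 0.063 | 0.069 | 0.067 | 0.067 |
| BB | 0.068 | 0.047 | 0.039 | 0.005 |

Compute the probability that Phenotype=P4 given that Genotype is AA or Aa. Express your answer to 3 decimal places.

0.314

P(Genotype=AA) = 0.060 + 0.043 + 0.075 + 0.067 = 0.245.
P(Genotype=Aa) = 0.045 + 0.027 + 0.063 + 0.076 = 0.211.
P(Genotype ∈ {AA, Aa}) = 0.245 + 0.211 = 0.456; P(Phenotype=P4, Genotype ∈ {AA, Aa}) = 0.067 + 0.076 = 0.143.
P(Phenotype=P4 | Genotype ∈ {AA, Aa}) = 0.143/0.456 = 0.314.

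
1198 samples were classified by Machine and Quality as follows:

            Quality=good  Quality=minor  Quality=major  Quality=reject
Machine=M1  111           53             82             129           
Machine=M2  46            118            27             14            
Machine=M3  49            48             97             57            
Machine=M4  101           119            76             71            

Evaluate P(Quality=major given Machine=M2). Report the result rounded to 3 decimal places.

0.132

Total with Machine=M2: 46 + 118 + 27 + 14 = 205.
P(Quality=major | Machine=M2) = 27/205 = 0.132.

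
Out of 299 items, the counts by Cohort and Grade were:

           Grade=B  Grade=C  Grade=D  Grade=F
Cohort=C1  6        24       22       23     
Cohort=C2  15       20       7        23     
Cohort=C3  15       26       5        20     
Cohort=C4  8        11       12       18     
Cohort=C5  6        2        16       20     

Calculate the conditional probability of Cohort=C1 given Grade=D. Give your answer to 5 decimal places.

Total with Grade=D: 22 + 7 + 5 + 12 + 16 = 62.
P(Cohort=C1 | Grade=D) = 22/62 = 0.35484.

0.35484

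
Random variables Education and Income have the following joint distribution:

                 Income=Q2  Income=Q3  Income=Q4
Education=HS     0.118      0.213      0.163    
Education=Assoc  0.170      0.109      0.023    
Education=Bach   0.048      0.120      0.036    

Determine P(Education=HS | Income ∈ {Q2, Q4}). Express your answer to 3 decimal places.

0.504

P(Income=Q2) = 0.118 + 0.170 + 0.048 = 0.336.
P(Income=Q4) = 0.163 + 0.023 + 0.036 = 0.222.
P(Income ∈ {Q2, Q4}) = 0.336 + 0.222 = 0.558; P(Education=HS, Income ∈ {Q2, Q4}) = 0.118 + 0.163 = 0.281.
P(Education=HS | Income ∈ {Q2, Q4}) = 0.281/0.558 = 0.504.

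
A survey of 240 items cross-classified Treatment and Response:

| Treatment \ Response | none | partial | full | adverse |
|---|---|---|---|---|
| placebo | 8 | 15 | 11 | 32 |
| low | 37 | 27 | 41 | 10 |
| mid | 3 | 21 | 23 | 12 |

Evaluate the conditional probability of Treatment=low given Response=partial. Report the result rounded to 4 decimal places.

0.4286

Total with Response=partial: 15 + 27 + 21 = 63.
P(Treatment=low | Response=partial) = 27/63 = 0.4286.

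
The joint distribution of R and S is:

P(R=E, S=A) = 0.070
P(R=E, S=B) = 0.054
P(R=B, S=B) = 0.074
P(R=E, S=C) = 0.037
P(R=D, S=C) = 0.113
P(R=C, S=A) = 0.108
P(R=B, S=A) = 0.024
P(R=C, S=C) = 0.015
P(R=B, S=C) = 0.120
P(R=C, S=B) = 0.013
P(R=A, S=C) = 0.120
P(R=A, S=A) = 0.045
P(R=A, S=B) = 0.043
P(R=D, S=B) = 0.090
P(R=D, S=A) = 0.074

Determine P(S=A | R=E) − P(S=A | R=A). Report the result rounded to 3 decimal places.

0.218

P(R=E) = 0.070 + 0.054 + 0.037 = 0.161; P(S=A | R=E) = 0.070/0.161 = 0.4348.
P(R=A) = 0.045 + 0.043 + 0.120 = 0.208; P(S=A | R=A) = 0.045/0.208 = 0.2163.
Difference = 0.218.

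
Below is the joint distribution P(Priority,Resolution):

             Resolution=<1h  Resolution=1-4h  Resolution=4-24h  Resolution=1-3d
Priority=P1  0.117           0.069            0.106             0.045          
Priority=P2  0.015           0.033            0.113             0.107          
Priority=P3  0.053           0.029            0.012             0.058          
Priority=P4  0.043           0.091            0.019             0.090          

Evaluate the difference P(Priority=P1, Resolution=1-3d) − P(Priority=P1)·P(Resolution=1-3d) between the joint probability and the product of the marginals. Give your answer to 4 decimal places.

-0.0561

P(Priority=P1) = 0.117 + 0.069 + 0.106 + 0.045 = 0.337.
P(Resolution=1-3d) = 0.045 + 0.107 + 0.058 + 0.090 = 0.300.
P(Priority=P1, Resolution=1-3d) − P(Priority=P1)P(Resolution=1-3d) = 0.045 − 0.337×0.300 = -0.0561.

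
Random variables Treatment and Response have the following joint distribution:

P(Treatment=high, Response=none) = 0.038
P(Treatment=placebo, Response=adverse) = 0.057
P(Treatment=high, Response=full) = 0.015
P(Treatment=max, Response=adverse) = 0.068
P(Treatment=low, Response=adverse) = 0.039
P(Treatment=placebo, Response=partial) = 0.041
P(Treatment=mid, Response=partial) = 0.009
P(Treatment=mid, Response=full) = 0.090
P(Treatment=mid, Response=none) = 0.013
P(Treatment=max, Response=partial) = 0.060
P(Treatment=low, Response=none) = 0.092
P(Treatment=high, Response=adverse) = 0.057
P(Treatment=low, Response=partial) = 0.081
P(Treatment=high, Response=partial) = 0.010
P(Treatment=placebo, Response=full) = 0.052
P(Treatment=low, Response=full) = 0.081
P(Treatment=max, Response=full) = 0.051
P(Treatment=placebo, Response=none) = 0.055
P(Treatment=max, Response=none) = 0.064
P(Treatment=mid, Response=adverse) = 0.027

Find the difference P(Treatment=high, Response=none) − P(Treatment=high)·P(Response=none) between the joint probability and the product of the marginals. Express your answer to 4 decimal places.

0.0066

P(Treatment=high) = 0.038 + 0.010 + 0.015 + 0.057 = 0.120.
P(Response=none) = 0.055 + 0.092 + 0.013 + 0.038 + 0.064 = 0.262.
P(Treatment=high, Response=none) − P(Treatment=high)P(Response=none) = 0.038 − 0.120×0.262 = 0.0066.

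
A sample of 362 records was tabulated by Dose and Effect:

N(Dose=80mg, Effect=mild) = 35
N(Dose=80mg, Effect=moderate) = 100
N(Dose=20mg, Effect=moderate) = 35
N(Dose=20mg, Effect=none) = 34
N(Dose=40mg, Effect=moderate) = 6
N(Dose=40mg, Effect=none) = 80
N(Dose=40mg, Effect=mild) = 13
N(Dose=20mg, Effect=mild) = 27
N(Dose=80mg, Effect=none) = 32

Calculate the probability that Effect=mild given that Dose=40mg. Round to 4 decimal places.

Total with Dose=40mg: 80 + 13 + 6 = 99.
P(Effect=mild | Dose=40mg) = 13/99 = 0.1313.

0.1313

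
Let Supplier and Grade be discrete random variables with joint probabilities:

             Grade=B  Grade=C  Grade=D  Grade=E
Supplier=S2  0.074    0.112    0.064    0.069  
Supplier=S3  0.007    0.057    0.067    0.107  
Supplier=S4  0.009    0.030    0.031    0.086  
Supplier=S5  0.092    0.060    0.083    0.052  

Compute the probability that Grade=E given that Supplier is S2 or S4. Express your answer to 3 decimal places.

P(Supplier=S2) = 0.074 + 0.112 + 0.064 + 0.069 = 0.319.
P(Supplier=S4) = 0.009 + 0.030 + 0.031 + 0.086 = 0.156.
P(Supplier ∈ {S2, S4}) = 0.319 + 0.156 = 0.475; P(Grade=E, Supplier ∈ {S2, S4}) = 0.069 + 0.086 = 0.155.
P(Grade=E | Supplier ∈ {S2, S4}) = 0.155/0.475 = 0.326.

0.326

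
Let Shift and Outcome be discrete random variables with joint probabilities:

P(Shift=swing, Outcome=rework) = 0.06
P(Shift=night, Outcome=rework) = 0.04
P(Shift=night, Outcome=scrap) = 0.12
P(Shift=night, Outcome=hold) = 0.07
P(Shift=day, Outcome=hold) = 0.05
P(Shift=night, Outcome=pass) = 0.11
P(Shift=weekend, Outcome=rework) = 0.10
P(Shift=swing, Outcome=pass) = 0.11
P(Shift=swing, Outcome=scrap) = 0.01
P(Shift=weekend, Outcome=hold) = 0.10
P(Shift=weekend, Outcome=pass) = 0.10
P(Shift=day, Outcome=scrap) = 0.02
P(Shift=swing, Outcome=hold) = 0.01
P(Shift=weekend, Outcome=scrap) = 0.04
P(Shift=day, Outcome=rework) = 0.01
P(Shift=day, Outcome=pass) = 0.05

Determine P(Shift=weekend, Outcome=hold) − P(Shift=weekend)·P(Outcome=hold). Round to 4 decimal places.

P(Shift=weekend) = 0.10 + 0.10 + 0.04 + 0.10 = 0.34.
P(Outcome=hold) = 0.05 + 0.01 + 0.07 + 0.10 = 0.23.
P(Shift=weekend, Outcome=hold) − P(Shift=weekend)P(Outcome=hold) = 0.10 − 0.34×0.23 = 0.0218.

0.0218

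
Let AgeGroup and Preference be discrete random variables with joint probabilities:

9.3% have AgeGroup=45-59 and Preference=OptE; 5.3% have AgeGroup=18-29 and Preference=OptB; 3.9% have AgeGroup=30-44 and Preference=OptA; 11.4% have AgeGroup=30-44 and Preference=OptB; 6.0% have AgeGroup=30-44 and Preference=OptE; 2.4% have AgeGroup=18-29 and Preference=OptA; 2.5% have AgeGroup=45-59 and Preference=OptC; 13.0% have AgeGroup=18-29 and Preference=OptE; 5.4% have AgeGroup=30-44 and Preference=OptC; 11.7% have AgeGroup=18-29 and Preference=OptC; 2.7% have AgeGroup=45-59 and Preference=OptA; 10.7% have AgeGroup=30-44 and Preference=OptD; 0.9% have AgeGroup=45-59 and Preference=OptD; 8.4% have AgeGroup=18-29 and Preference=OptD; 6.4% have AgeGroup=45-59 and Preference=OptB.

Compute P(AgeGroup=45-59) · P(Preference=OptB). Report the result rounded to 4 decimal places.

0.0504

P(AgeGroup=45-59) = 0.027 + 0.064 + 0.025 + 0.009 + 0.093 = 0.218.
P(Preference=OptB) = 0.053 + 0.114 + 0.064 = 0.231.
Product: 0.218 × 0.231 = 0.0504.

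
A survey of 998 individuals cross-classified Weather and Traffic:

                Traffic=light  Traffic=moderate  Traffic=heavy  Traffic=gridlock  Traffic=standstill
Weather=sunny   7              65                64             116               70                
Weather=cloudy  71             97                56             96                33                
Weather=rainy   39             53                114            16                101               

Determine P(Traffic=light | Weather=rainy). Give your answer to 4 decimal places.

Total with Weather=rainy: 39 + 53 + 114 + 16 + 101 = 323.
P(Traffic=light | Weather=rainy) = 39/323 = 0.1207.

0.1207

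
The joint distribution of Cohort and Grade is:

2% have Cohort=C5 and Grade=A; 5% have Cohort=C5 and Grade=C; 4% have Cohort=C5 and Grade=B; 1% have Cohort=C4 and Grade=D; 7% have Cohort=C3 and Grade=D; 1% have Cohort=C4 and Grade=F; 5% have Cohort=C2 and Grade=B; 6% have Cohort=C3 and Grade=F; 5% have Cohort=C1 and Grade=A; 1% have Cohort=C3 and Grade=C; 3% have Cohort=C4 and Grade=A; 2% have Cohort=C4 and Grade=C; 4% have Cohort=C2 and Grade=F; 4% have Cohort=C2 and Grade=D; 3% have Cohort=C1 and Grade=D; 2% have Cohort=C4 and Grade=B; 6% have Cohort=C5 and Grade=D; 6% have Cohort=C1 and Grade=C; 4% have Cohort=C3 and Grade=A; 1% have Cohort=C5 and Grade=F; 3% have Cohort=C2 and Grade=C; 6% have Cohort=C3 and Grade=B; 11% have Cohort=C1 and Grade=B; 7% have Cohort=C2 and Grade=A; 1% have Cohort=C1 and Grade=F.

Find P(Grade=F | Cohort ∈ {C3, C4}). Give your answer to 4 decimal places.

P(Cohort=C3) = 0.04 + 0.06 + 0.01 + 0.07 + 0.06 = 0.24.
P(Cohort=C4) = 0.03 + 0.02 + 0.02 + 0.01 + 0.01 = 0.09.
P(Cohort ∈ {C3, C4}) = 0.24 + 0.09 = 0.33; P(Grade=F, Cohort ∈ {C3, C4}) = 0.06 + 0.01 = 0.07.
P(Grade=F | Cohort ∈ {C3, C4}) = 0.07/0.33 = 0.2121.

0.2121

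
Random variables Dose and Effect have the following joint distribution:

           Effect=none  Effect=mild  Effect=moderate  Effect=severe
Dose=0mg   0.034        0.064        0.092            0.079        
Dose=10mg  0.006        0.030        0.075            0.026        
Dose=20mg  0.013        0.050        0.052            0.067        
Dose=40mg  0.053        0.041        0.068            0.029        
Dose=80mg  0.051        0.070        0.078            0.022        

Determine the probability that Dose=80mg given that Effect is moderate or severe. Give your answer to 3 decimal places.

P(Effect=moderate) = 0.092 + 0.075 + 0.052 + 0.068 + 0.078 = 0.365.
P(Effect=severe) = 0.079 + 0.026 + 0.067 + 0.029 + 0.022 = 0.223.
P(Effect ∈ {moderate, severe}) = 0.365 + 0.223 = 0.588; P(Dose=80mg, Effect ∈ {moderate, severe}) = 0.078 + 0.022 = 0.100.
P(Dose=80mg | Effect ∈ {moderate, severe}) = 0.100/0.588 = 0.170.

0.170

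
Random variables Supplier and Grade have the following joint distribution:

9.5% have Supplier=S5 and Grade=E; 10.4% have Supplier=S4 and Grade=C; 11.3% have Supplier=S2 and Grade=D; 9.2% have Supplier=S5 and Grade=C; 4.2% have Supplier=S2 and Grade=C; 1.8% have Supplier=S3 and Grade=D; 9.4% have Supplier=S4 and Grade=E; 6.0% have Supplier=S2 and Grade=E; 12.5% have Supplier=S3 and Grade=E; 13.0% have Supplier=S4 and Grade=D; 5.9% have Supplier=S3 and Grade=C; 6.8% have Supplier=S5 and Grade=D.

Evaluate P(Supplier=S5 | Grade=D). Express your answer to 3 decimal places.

0.207

P(Grade=D) = 0.113 + 0.018 + 0.130 + 0.068 = 0.329.
P(Supplier=S5 | Grade=D) = 0.068/0.329 = 0.207.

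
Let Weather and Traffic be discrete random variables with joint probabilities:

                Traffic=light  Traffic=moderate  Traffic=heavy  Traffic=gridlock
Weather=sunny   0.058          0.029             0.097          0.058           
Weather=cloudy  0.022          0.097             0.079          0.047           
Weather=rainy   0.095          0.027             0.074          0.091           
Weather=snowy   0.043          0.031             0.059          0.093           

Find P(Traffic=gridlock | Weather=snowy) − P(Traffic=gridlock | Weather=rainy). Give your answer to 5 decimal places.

0.09443

P(Weather=snowy) = 0.043 + 0.031 + 0.059 + 0.093 = 0.226; P(Traffic=gridlock | Weather=snowy) = 0.093/0.226 = 0.411504.
P(Weather=rainy) = 0.095 + 0.027 + 0.074 + 0.091 = 0.287; P(Traffic=gridlock | Weather=rainy) = 0.091/0.287 = 0.317073.
Difference = 0.09443.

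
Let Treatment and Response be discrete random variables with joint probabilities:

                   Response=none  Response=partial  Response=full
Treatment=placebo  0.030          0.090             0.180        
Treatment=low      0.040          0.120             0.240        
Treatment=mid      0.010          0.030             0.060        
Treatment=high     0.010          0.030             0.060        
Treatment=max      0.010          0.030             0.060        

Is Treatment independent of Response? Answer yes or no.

yes

Every cell satisfies P(Treatment,Response) = P(Treatment)·P(Response). For instance P(Treatment=placebo) = 0.300, P(Response=partial) = 0.300, and 0.300×0.300 = 0.090 matches the joint entry. So Treatment and Response are independent.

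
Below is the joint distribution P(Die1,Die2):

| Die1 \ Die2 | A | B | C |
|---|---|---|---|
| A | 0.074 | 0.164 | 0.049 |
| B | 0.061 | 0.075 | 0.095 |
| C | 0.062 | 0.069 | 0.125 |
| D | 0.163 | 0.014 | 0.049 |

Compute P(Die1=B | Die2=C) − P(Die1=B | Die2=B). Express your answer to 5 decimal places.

0.06582

P(Die2=C) = 0.049 + 0.095 + 0.125 + 0.049 = 0.318; P(Die1=B | Die2=C) = 0.095/0.318 = 0.298742.
P(Die2=B) = 0.164 + 0.075 + 0.069 + 0.014 = 0.322; P(Die1=B | Die2=B) = 0.075/0.322 = 0.232919.
Difference = 0.06582.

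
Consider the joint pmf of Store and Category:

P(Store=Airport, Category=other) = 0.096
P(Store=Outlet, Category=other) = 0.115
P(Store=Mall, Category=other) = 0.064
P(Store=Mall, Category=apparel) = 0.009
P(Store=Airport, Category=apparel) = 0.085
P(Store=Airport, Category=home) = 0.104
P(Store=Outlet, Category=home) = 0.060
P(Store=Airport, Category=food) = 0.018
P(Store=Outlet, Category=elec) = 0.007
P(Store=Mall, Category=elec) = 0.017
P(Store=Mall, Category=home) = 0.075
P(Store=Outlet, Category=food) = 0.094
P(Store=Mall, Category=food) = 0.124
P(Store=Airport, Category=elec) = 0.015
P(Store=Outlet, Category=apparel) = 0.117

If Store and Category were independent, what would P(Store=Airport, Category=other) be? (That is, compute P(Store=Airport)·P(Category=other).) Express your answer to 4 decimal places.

P(Store=Airport) = 0.018 + 0.085 + 0.015 + 0.104 + 0.096 = 0.318.
P(Category=other) = 0.064 + 0.096 + 0.115 = 0.275.
Product: 0.318 × 0.275 = 0.0875.

0.0875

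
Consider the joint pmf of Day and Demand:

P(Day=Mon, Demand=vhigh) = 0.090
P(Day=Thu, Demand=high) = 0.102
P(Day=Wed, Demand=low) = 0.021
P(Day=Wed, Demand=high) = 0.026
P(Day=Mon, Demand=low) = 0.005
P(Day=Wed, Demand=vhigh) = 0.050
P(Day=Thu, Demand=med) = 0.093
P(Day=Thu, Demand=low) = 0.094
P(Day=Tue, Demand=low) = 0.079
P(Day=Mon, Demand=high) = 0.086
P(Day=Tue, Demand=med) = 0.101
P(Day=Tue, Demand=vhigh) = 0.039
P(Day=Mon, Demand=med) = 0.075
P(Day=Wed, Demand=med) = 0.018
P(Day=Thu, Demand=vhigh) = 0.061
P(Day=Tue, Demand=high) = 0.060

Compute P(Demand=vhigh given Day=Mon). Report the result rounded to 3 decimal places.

0.352

P(Day=Mon) = 0.005 + 0.075 + 0.086 + 0.090 = 0.256.
P(Demand=vhigh | Day=Mon) = 0.090/0.256 = 0.352.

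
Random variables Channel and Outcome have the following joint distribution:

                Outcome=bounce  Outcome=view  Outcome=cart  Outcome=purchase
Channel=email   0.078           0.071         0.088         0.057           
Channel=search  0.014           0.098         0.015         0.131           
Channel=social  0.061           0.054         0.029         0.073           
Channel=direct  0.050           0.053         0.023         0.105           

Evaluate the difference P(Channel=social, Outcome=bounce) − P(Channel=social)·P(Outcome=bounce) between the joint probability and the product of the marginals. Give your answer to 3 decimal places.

0.017

P(Channel=social) = 0.061 + 0.054 + 0.029 + 0.073 = 0.217.
P(Outcome=bounce) = 0.078 + 0.014 + 0.061 + 0.050 = 0.203.
P(Channel=social, Outcome=bounce) − P(Channel=social)P(Outcome=bounce) = 0.061 − 0.217×0.203 = 0.017.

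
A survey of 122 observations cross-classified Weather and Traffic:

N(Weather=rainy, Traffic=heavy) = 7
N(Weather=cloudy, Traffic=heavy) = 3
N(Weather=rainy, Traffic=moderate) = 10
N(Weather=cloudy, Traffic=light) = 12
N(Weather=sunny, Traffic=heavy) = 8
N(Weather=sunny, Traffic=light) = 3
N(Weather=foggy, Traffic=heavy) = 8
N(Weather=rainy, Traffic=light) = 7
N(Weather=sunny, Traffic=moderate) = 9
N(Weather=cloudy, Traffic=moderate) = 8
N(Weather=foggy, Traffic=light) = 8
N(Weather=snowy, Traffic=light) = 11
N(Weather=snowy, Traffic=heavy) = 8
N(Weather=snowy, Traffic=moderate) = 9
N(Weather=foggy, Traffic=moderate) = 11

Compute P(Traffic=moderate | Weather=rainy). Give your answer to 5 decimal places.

Total with Weather=rainy: 7 + 10 + 7 = 24.
P(Traffic=moderate | Weather=rainy) = 10/24 = 0.41667.

0.41667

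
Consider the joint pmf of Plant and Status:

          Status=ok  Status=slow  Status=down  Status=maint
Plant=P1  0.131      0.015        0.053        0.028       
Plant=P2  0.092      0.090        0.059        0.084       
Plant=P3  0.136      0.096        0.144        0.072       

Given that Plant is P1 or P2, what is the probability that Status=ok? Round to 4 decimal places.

P(Plant=P1) = 0.131 + 0.015 + 0.053 + 0.028 = 0.227.
P(Plant=P2) = 0.092 + 0.090 + 0.059 + 0.084 = 0.325.
P(Plant ∈ {P1, P2}) = 0.227 + 0.325 = 0.552; P(Status=ok, Plant ∈ {P1, P2}) = 0.131 + 0.092 = 0.223.
P(Status=ok | Plant ∈ {P1, P2}) = 0.223/0.552 = 0.4040.

0.4040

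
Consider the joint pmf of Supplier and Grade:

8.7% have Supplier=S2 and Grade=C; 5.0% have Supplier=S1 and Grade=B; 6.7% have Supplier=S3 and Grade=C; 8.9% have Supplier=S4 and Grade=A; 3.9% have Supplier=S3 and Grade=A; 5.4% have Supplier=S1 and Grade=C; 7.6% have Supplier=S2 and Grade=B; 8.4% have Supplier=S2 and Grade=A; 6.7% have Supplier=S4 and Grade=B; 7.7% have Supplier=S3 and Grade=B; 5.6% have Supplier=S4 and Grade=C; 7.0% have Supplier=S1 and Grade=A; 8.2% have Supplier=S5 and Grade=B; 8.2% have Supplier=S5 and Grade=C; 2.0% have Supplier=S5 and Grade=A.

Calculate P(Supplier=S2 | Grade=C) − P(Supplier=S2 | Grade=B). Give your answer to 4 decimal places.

P(Grade=C) = 0.054 + 0.087 + 0.067 + 0.056 + 0.082 = 0.346; P(Supplier=S2 | Grade=C) = 0.087/0.346 = 0.25145.
P(Grade=B) = 0.050 + 0.076 + 0.077 + 0.067 + 0.082 = 0.352; P(Supplier=S2 | Grade=B) = 0.076/0.352 = 0.21591.
Difference = 0.0355.

0.0355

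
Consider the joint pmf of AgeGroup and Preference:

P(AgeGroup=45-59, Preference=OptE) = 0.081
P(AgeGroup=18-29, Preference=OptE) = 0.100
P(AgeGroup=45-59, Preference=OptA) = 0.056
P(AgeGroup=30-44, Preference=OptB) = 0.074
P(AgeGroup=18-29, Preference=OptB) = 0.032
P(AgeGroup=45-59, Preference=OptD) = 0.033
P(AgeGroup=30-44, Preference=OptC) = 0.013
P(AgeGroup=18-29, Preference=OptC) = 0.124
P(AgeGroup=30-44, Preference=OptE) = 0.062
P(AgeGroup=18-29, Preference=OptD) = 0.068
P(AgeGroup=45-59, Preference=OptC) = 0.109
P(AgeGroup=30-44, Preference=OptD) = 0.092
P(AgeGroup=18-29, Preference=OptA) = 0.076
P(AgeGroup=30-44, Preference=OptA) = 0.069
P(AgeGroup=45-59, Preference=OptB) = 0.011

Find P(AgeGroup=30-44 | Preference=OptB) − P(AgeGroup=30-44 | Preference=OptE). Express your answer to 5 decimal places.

P(Preference=OptB) = 0.032 + 0.074 + 0.011 = 0.117; P(AgeGroup=30-44 | Preference=OptB) = 0.074/0.117 = 0.632479.
P(Preference=OptE) = 0.100 + 0.062 + 0.081 = 0.243; P(AgeGroup=30-44 | Preference=OptE) = 0.062/0.243 = 0.255144.
Difference = 0.37733.

0.37733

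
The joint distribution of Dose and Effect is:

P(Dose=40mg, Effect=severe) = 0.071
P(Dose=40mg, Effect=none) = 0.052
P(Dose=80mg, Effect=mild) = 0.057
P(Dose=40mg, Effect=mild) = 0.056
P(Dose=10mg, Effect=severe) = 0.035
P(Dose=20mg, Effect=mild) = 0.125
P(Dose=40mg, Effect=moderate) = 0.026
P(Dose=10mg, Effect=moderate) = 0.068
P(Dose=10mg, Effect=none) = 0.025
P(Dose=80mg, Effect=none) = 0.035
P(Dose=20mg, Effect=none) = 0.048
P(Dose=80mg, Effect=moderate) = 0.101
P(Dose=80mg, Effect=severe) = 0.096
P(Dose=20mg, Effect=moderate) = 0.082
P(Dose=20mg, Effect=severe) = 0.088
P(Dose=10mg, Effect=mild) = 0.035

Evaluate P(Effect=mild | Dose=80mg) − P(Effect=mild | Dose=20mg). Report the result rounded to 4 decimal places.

P(Dose=80mg) = 0.035 + 0.057 + 0.101 + 0.096 = 0.289; P(Effect=mild | Dose=80mg) = 0.057/0.289 = 0.19723.
P(Dose=20mg) = 0.048 + 0.125 + 0.082 + 0.088 = 0.343; P(Effect=mild | Dose=20mg) = 0.125/0.343 = 0.36443.
Difference = -0.1672.

-0.1672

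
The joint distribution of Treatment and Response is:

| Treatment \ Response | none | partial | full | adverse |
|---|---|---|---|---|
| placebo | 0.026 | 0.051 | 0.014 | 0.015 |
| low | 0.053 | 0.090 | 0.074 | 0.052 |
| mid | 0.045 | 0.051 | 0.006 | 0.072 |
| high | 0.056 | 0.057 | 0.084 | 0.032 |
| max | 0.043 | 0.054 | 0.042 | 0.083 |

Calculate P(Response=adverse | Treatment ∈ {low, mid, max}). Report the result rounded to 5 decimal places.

P(Treatment=low) = 0.053 + 0.090 + 0.074 + 0.052 = 0.269.
P(Treatment=mid) = 0.045 + 0.051 + 0.006 + 0.072 = 0.174.
P(Treatment=max) = 0.043 + 0.054 + 0.042 + 0.083 = 0.222.
P(Treatment ∈ {low, mid, max}) = 0.269 + 0.174 + 0.222 = 0.665; P(Response=adverse, Treatment ∈ {low, mid, max}) = 0.052 + 0.072 + 0.083 = 0.207.
P(Response=adverse | Treatment ∈ {low, mid, max}) = 0.207/0.665 = 0.31128.

0.31128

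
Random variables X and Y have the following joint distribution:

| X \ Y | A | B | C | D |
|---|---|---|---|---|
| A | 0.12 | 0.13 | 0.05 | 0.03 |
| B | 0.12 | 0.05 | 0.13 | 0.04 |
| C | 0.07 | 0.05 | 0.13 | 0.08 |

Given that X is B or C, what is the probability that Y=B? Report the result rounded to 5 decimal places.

0.14925

P(X=B) = 0.12 + 0.05 + 0.13 + 0.04 = 0.34.
P(X=C) = 0.07 + 0.05 + 0.13 + 0.08 = 0.33.
P(X ∈ {B, C}) = 0.34 + 0.33 = 0.67; P(Y=B, X ∈ {B, C}) = 0.05 + 0.05 = 0.10.
P(Y=B | X ∈ {B, C}) = 0.10/0.67 = 0.14925.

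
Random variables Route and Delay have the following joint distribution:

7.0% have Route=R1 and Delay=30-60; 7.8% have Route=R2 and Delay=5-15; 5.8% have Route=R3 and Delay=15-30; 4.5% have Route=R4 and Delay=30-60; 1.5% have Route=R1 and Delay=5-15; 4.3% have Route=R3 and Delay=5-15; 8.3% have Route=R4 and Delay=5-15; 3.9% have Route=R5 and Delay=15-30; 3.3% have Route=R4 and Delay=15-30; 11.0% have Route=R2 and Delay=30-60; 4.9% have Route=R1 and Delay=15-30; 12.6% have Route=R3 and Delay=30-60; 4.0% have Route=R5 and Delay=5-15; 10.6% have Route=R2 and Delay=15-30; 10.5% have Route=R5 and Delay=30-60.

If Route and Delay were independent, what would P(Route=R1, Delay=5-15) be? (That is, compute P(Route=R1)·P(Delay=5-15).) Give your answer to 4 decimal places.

0.0347

P(Route=R1) = 0.015 + 0.049 + 0.070 = 0.134.
P(Delay=5-15) = 0.015 + 0.078 + 0.043 + 0.083 + 0.040 = 0.259.
Product: 0.134 × 0.259 = 0.0347.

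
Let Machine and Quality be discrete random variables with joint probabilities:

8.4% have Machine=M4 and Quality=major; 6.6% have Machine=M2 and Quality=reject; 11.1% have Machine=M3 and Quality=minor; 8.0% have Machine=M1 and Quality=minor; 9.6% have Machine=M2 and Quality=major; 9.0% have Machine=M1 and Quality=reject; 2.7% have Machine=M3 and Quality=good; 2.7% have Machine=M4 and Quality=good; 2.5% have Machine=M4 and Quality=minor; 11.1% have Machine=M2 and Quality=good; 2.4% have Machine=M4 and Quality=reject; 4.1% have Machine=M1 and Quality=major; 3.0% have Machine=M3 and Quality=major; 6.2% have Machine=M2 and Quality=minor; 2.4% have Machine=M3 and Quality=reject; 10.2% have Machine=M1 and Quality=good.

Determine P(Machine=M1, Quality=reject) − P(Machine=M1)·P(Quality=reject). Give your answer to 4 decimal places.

0.0261

P(Machine=M1) = 0.102 + 0.080 + 0.041 + 0.090 = 0.313.
P(Quality=reject) = 0.090 + 0.066 + 0.024 + 0.024 = 0.204.
P(Machine=M1, Quality=reject) − P(Machine=M1)P(Quality=reject) = 0.090 − 0.313×0.204 = 0.0261.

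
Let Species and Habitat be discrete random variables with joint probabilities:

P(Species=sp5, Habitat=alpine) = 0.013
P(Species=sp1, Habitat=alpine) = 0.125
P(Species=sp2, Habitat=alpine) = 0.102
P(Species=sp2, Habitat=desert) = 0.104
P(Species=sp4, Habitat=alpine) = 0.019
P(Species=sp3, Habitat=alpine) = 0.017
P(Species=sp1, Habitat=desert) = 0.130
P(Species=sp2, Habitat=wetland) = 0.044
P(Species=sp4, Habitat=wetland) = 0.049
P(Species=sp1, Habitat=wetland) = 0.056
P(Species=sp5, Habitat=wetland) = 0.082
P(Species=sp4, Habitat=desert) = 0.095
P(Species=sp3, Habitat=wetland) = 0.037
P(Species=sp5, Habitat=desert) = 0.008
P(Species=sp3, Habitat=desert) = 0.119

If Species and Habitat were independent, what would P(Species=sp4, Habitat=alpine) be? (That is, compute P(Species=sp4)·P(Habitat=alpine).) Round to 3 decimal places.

P(Species=sp4) = 0.049 + 0.095 + 0.019 = 0.163.
P(Habitat=alpine) = 0.125 + 0.102 + 0.017 + 0.019 + 0.013 = 0.276.
Product: 0.163 × 0.276 = 0.045.

0.045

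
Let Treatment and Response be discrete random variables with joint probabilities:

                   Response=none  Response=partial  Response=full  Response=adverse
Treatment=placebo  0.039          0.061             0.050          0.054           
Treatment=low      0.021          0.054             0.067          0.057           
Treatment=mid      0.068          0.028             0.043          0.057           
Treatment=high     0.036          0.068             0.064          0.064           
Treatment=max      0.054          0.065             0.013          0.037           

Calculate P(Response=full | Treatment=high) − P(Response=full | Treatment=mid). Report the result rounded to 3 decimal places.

P(Treatment=high) = 0.036 + 0.068 + 0.064 + 0.064 = 0.232; P(Response=full | Treatment=high) = 0.064/0.232 = 0.2759.
P(Treatment=mid) = 0.068 + 0.028 + 0.043 + 0.057 = 0.196; P(Response=full | Treatment=mid) = 0.043/0.196 = 0.2194.
Difference = 0.056.

0.056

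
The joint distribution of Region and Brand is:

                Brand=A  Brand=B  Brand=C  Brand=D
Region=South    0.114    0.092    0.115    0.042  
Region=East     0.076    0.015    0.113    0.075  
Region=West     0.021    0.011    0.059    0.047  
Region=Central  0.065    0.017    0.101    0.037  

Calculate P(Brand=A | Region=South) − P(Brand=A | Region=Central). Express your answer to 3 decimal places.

P(Region=South) = 0.114 + 0.092 + 0.115 + 0.042 = 0.363; P(Brand=A | Region=South) = 0.114/0.363 = 0.3140.
P(Region=Central) = 0.065 + 0.017 + 0.101 + 0.037 = 0.220; P(Brand=A | Region=Central) = 0.065/0.220 = 0.2955.
Difference = 0.019.

0.019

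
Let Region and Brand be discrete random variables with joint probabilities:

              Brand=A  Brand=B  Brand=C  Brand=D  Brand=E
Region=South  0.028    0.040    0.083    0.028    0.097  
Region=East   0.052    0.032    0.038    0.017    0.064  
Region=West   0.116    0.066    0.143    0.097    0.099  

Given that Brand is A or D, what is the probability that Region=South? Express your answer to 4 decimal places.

0.1657

P(Brand=A) = 0.028 + 0.052 + 0.116 = 0.196.
P(Brand=D) = 0.028 + 0.017 + 0.097 = 0.142.
P(Brand ∈ {A, D}) = 0.196 + 0.142 = 0.338; P(Region=South, Brand ∈ {A, D}) = 0.028 + 0.028 = 0.056.
P(Region=South | Brand ∈ {A, D}) = 0.056/0.338 = 0.1657.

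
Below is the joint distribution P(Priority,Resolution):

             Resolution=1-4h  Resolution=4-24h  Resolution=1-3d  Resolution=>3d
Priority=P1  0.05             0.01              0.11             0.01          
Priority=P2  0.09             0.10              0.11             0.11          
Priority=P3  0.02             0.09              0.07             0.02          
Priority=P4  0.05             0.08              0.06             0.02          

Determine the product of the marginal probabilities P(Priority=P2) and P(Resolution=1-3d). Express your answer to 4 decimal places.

P(Priority=P2) = 0.09 + 0.10 + 0.11 + 0.11 = 0.41.
P(Resolution=1-3d) = 0.11 + 0.11 + 0.07 + 0.06 = 0.35.
Product: 0.41 × 0.35 = 0.1435.

0.1435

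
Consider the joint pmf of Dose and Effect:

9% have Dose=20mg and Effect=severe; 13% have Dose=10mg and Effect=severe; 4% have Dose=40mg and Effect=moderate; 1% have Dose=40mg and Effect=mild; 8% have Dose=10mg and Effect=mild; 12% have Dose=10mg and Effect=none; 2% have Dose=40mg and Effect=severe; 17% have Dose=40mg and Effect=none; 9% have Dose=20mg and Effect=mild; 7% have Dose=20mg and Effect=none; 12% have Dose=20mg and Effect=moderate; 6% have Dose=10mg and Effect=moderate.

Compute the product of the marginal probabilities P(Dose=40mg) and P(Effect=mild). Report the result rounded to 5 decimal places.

0.04320

P(Dose=40mg) = 0.17 + 0.01 + 0.04 + 0.02 = 0.24.
P(Effect=mild) = 0.08 + 0.09 + 0.01 = 0.18.
Product: 0.24 × 0.18 = 0.04320.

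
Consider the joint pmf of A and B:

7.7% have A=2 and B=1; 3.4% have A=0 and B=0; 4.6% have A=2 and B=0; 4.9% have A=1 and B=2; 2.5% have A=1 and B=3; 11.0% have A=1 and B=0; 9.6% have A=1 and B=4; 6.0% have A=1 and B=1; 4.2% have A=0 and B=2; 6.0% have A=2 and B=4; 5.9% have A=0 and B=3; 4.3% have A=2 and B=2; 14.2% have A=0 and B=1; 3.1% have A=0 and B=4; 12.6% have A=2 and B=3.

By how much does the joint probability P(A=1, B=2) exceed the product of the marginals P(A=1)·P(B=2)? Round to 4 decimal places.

P(A=1) = 0.110 + 0.060 + 0.049 + 0.025 + 0.096 = 0.340.
P(B=2) = 0.042 + 0.049 + 0.043 = 0.134.
P(A=1, B=2) − P(A=1)P(B=2) = 0.049 − 0.340×0.134 = 0.0034.

0.0034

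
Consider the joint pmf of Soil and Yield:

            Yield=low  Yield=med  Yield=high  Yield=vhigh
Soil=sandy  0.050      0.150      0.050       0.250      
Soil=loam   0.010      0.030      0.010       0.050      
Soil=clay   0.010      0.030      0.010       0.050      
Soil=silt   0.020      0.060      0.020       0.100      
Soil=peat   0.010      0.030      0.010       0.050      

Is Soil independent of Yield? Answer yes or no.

Every cell satisfies P(Soil,Yield) = P(Soil)·P(Yield). For instance P(Soil=loam) = 0.100, P(Yield=low) = 0.100, and 0.100×0.100 = 0.010 matches the joint entry. So Soil and Yield are independent.

yes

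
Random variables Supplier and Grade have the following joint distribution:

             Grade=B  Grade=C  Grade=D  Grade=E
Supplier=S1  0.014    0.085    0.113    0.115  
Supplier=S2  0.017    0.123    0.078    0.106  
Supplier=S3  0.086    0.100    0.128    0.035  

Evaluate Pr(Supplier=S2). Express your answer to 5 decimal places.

0.32400

P(Supplier=S2) = 0.017 + 0.123 + 0.078 + 0.106 = 0.324.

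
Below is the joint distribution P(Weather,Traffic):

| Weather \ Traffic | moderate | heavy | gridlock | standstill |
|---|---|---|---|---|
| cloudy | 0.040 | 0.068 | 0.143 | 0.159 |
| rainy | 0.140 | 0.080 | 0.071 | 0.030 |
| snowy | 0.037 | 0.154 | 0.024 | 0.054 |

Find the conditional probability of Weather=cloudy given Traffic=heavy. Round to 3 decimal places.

0.225

P(Traffic=heavy) = 0.068 + 0.080 + 0.154 = 0.302.
P(Weather=cloudy | Traffic=heavy) = 0.068/0.302 = 0.225.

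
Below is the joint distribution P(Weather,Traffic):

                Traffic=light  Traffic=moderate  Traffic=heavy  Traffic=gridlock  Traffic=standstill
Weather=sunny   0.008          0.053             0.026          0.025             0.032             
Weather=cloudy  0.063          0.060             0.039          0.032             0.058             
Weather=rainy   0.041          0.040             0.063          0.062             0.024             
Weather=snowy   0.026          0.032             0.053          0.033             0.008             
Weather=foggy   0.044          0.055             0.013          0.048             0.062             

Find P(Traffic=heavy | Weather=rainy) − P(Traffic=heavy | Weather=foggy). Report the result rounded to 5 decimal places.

P(Weather=rainy) = 0.041 + 0.040 + 0.063 + 0.062 + 0.024 = 0.230; P(Traffic=heavy | Weather=rainy) = 0.063/0.230 = 0.273913.
P(Weather=foggy) = 0.044 + 0.055 + 0.013 + 0.048 + 0.062 = 0.222; P(Traffic=heavy | Weather=foggy) = 0.013/0.222 = 0.058559.
Difference = 0.21535.

0.21535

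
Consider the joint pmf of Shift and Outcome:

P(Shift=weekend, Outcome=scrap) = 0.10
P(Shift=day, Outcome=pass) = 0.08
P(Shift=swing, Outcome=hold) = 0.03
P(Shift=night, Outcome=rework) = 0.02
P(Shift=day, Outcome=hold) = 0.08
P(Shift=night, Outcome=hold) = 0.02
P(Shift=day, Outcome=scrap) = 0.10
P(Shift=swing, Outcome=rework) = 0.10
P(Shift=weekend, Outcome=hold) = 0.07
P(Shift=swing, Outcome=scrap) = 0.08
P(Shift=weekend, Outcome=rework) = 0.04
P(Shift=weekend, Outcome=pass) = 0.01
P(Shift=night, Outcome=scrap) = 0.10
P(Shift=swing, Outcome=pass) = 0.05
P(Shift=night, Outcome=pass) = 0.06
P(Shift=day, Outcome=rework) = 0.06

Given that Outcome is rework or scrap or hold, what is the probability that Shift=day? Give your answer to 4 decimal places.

0.3000

P(Outcome=rework) = 0.06 + 0.10 + 0.02 + 0.04 = 0.22.
P(Outcome=scrap) = 0.10 + 0.08 + 0.10 + 0.10 = 0.38.
P(Outcome=hold) = 0.08 + 0.03 + 0.02 + 0.07 = 0.20.
P(Outcome ∈ {rework, scrap, hold}) = 0.22 + 0.38 + 0.20 = 0.80; P(Shift=day, Outcome ∈ {rework, scrap, hold}) = 0.06 + 0.10 + 0.08 = 0.24.
P(Shift=day | Outcome ∈ {rework, scrap, hold}) = 0.24/0.80 = 0.3000.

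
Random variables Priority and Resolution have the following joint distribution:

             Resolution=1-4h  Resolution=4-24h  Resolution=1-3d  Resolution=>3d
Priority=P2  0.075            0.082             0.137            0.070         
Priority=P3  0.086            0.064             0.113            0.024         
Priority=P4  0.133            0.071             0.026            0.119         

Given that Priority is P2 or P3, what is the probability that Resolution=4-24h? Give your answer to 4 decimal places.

0.2243

P(Priority=P2) = 0.075 + 0.082 + 0.137 + 0.070 = 0.364.
P(Priority=P3) = 0.086 + 0.064 + 0.113 + 0.024 = 0.287.
P(Priority ∈ {P2, P3}) = 0.364 + 0.287 = 0.651; P(Resolution=4-24h, Priority ∈ {P2, P3}) = 0.082 + 0.064 = 0.146.
P(Resolution=4-24h | Priority ∈ {P2, P3}) = 0.146/0.651 = 0.2243.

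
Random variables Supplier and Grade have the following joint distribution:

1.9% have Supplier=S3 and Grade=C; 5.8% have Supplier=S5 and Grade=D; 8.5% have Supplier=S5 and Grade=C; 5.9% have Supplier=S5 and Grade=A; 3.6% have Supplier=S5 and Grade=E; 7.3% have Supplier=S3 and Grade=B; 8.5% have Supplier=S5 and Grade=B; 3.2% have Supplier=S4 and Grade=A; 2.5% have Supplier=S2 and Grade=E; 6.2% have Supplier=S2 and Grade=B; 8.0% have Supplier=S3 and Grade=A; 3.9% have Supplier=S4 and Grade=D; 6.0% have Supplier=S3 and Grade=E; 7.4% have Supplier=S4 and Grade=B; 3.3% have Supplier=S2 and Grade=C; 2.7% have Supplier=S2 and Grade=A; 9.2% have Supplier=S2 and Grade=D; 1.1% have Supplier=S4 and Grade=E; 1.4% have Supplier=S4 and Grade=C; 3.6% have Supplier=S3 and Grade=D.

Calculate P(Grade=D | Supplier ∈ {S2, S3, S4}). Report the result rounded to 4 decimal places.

0.2467

P(Supplier=S2) = 0.027 + 0.062 + 0.033 + 0.092 + 0.025 = 0.239.
P(Supplier=S3) = 0.080 + 0.073 + 0.019 + 0.036 + 0.060 = 0.268.
P(Supplier=S4) = 0.032 + 0.074 + 0.014 + 0.039 + 0.011 = 0.170.
P(Supplier ∈ {S2, S3, S4}) = 0.239 + 0.268 + 0.170 = 0.677; P(Grade=D, Supplier ∈ {S2, S3, S4}) = 0.092 + 0.036 + 0.039 = 0.167.
P(Grade=D | Supplier ∈ {S2, S3, S4}) = 0.167/0.677 = 0.2467.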